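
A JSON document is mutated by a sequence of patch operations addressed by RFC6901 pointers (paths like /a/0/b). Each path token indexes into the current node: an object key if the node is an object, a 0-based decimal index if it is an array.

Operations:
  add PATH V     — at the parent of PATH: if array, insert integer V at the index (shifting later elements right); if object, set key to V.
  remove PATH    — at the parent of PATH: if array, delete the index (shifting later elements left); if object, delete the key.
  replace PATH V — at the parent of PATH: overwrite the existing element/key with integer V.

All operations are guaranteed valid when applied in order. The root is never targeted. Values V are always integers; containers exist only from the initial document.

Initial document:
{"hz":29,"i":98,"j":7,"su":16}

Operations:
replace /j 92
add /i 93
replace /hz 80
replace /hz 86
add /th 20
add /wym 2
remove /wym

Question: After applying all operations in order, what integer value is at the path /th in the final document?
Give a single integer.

Answer: 20

Derivation:
After op 1 (replace /j 92): {"hz":29,"i":98,"j":92,"su":16}
After op 2 (add /i 93): {"hz":29,"i":93,"j":92,"su":16}
After op 3 (replace /hz 80): {"hz":80,"i":93,"j":92,"su":16}
After op 4 (replace /hz 86): {"hz":86,"i":93,"j":92,"su":16}
After op 5 (add /th 20): {"hz":86,"i":93,"j":92,"su":16,"th":20}
After op 6 (add /wym 2): {"hz":86,"i":93,"j":92,"su":16,"th":20,"wym":2}
After op 7 (remove /wym): {"hz":86,"i":93,"j":92,"su":16,"th":20}
Value at /th: 20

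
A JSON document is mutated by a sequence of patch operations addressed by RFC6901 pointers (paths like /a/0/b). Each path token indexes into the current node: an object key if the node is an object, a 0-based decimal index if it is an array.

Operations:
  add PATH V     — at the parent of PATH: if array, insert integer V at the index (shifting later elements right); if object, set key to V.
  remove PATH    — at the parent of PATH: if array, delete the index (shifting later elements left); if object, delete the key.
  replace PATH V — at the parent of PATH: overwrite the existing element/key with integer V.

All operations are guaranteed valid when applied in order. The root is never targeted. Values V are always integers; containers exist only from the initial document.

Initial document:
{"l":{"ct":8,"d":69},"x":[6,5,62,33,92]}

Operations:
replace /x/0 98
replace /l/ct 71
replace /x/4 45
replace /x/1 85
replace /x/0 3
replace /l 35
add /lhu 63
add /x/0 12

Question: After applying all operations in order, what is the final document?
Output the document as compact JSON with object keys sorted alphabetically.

After op 1 (replace /x/0 98): {"l":{"ct":8,"d":69},"x":[98,5,62,33,92]}
After op 2 (replace /l/ct 71): {"l":{"ct":71,"d":69},"x":[98,5,62,33,92]}
After op 3 (replace /x/4 45): {"l":{"ct":71,"d":69},"x":[98,5,62,33,45]}
After op 4 (replace /x/1 85): {"l":{"ct":71,"d":69},"x":[98,85,62,33,45]}
After op 5 (replace /x/0 3): {"l":{"ct":71,"d":69},"x":[3,85,62,33,45]}
After op 6 (replace /l 35): {"l":35,"x":[3,85,62,33,45]}
After op 7 (add /lhu 63): {"l":35,"lhu":63,"x":[3,85,62,33,45]}
After op 8 (add /x/0 12): {"l":35,"lhu":63,"x":[12,3,85,62,33,45]}

Answer: {"l":35,"lhu":63,"x":[12,3,85,62,33,45]}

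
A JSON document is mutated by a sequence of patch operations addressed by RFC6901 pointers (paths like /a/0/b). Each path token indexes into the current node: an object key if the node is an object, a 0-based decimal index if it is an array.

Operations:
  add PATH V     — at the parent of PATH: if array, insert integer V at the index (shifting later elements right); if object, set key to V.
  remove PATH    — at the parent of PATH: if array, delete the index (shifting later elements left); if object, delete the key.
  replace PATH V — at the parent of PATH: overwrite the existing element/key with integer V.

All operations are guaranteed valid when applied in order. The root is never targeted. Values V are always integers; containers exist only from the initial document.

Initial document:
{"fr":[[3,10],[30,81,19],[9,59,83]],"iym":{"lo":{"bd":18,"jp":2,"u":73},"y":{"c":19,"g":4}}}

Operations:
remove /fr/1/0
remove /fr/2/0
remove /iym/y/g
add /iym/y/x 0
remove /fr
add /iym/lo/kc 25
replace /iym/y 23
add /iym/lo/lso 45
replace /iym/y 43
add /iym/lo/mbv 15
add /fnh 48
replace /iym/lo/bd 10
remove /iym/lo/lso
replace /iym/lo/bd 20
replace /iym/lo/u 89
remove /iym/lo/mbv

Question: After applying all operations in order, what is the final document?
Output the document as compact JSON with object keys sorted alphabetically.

After op 1 (remove /fr/1/0): {"fr":[[3,10],[81,19],[9,59,83]],"iym":{"lo":{"bd":18,"jp":2,"u":73},"y":{"c":19,"g":4}}}
After op 2 (remove /fr/2/0): {"fr":[[3,10],[81,19],[59,83]],"iym":{"lo":{"bd":18,"jp":2,"u":73},"y":{"c":19,"g":4}}}
After op 3 (remove /iym/y/g): {"fr":[[3,10],[81,19],[59,83]],"iym":{"lo":{"bd":18,"jp":2,"u":73},"y":{"c":19}}}
After op 4 (add /iym/y/x 0): {"fr":[[3,10],[81,19],[59,83]],"iym":{"lo":{"bd":18,"jp":2,"u":73},"y":{"c":19,"x":0}}}
After op 5 (remove /fr): {"iym":{"lo":{"bd":18,"jp":2,"u":73},"y":{"c":19,"x":0}}}
After op 6 (add /iym/lo/kc 25): {"iym":{"lo":{"bd":18,"jp":2,"kc":25,"u":73},"y":{"c":19,"x":0}}}
After op 7 (replace /iym/y 23): {"iym":{"lo":{"bd":18,"jp":2,"kc":25,"u":73},"y":23}}
After op 8 (add /iym/lo/lso 45): {"iym":{"lo":{"bd":18,"jp":2,"kc":25,"lso":45,"u":73},"y":23}}
After op 9 (replace /iym/y 43): {"iym":{"lo":{"bd":18,"jp":2,"kc":25,"lso":45,"u":73},"y":43}}
After op 10 (add /iym/lo/mbv 15): {"iym":{"lo":{"bd":18,"jp":2,"kc":25,"lso":45,"mbv":15,"u":73},"y":43}}
After op 11 (add /fnh 48): {"fnh":48,"iym":{"lo":{"bd":18,"jp":2,"kc":25,"lso":45,"mbv":15,"u":73},"y":43}}
After op 12 (replace /iym/lo/bd 10): {"fnh":48,"iym":{"lo":{"bd":10,"jp":2,"kc":25,"lso":45,"mbv":15,"u":73},"y":43}}
After op 13 (remove /iym/lo/lso): {"fnh":48,"iym":{"lo":{"bd":10,"jp":2,"kc":25,"mbv":15,"u":73},"y":43}}
After op 14 (replace /iym/lo/bd 20): {"fnh":48,"iym":{"lo":{"bd":20,"jp":2,"kc":25,"mbv":15,"u":73},"y":43}}
After op 15 (replace /iym/lo/u 89): {"fnh":48,"iym":{"lo":{"bd":20,"jp":2,"kc":25,"mbv":15,"u":89},"y":43}}
After op 16 (remove /iym/lo/mbv): {"fnh":48,"iym":{"lo":{"bd":20,"jp":2,"kc":25,"u":89},"y":43}}

Answer: {"fnh":48,"iym":{"lo":{"bd":20,"jp":2,"kc":25,"u":89},"y":43}}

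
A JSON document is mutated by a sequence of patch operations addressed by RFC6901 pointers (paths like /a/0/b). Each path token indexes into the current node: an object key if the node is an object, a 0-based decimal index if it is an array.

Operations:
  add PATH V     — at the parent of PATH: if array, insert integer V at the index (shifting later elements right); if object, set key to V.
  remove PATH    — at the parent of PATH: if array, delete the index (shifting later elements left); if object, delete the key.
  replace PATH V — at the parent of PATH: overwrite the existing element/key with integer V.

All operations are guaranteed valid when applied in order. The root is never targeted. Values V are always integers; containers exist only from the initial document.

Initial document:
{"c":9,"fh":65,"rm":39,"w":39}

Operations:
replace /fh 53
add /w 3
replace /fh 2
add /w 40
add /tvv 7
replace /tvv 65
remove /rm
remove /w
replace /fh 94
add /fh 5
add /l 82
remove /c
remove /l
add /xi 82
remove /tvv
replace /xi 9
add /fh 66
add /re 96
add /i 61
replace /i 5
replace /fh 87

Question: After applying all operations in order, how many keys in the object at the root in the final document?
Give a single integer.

After op 1 (replace /fh 53): {"c":9,"fh":53,"rm":39,"w":39}
After op 2 (add /w 3): {"c":9,"fh":53,"rm":39,"w":3}
After op 3 (replace /fh 2): {"c":9,"fh":2,"rm":39,"w":3}
After op 4 (add /w 40): {"c":9,"fh":2,"rm":39,"w":40}
After op 5 (add /tvv 7): {"c":9,"fh":2,"rm":39,"tvv":7,"w":40}
After op 6 (replace /tvv 65): {"c":9,"fh":2,"rm":39,"tvv":65,"w":40}
After op 7 (remove /rm): {"c":9,"fh":2,"tvv":65,"w":40}
After op 8 (remove /w): {"c":9,"fh":2,"tvv":65}
After op 9 (replace /fh 94): {"c":9,"fh":94,"tvv":65}
After op 10 (add /fh 5): {"c":9,"fh":5,"tvv":65}
After op 11 (add /l 82): {"c":9,"fh":5,"l":82,"tvv":65}
After op 12 (remove /c): {"fh":5,"l":82,"tvv":65}
After op 13 (remove /l): {"fh":5,"tvv":65}
After op 14 (add /xi 82): {"fh":5,"tvv":65,"xi":82}
After op 15 (remove /tvv): {"fh":5,"xi":82}
After op 16 (replace /xi 9): {"fh":5,"xi":9}
After op 17 (add /fh 66): {"fh":66,"xi":9}
After op 18 (add /re 96): {"fh":66,"re":96,"xi":9}
After op 19 (add /i 61): {"fh":66,"i":61,"re":96,"xi":9}
After op 20 (replace /i 5): {"fh":66,"i":5,"re":96,"xi":9}
After op 21 (replace /fh 87): {"fh":87,"i":5,"re":96,"xi":9}
Size at the root: 4

Answer: 4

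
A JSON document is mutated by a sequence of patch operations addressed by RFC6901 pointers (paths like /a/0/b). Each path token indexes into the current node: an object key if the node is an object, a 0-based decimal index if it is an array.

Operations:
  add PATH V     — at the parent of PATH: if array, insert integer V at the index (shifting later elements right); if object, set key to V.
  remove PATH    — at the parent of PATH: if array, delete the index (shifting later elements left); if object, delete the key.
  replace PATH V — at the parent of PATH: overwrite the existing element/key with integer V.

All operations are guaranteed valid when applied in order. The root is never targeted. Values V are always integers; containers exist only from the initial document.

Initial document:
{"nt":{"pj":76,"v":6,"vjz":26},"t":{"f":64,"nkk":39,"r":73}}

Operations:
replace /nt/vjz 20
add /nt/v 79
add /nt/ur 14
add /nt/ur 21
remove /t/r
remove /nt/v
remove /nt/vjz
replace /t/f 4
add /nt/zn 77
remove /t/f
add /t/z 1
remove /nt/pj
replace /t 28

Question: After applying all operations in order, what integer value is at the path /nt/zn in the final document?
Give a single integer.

After op 1 (replace /nt/vjz 20): {"nt":{"pj":76,"v":6,"vjz":20},"t":{"f":64,"nkk":39,"r":73}}
After op 2 (add /nt/v 79): {"nt":{"pj":76,"v":79,"vjz":20},"t":{"f":64,"nkk":39,"r":73}}
After op 3 (add /nt/ur 14): {"nt":{"pj":76,"ur":14,"v":79,"vjz":20},"t":{"f":64,"nkk":39,"r":73}}
After op 4 (add /nt/ur 21): {"nt":{"pj":76,"ur":21,"v":79,"vjz":20},"t":{"f":64,"nkk":39,"r":73}}
After op 5 (remove /t/r): {"nt":{"pj":76,"ur":21,"v":79,"vjz":20},"t":{"f":64,"nkk":39}}
After op 6 (remove /nt/v): {"nt":{"pj":76,"ur":21,"vjz":20},"t":{"f":64,"nkk":39}}
After op 7 (remove /nt/vjz): {"nt":{"pj":76,"ur":21},"t":{"f":64,"nkk":39}}
After op 8 (replace /t/f 4): {"nt":{"pj":76,"ur":21},"t":{"f":4,"nkk":39}}
After op 9 (add /nt/zn 77): {"nt":{"pj":76,"ur":21,"zn":77},"t":{"f":4,"nkk":39}}
After op 10 (remove /t/f): {"nt":{"pj":76,"ur":21,"zn":77},"t":{"nkk":39}}
After op 11 (add /t/z 1): {"nt":{"pj":76,"ur":21,"zn":77},"t":{"nkk":39,"z":1}}
After op 12 (remove /nt/pj): {"nt":{"ur":21,"zn":77},"t":{"nkk":39,"z":1}}
After op 13 (replace /t 28): {"nt":{"ur":21,"zn":77},"t":28}
Value at /nt/zn: 77

Answer: 77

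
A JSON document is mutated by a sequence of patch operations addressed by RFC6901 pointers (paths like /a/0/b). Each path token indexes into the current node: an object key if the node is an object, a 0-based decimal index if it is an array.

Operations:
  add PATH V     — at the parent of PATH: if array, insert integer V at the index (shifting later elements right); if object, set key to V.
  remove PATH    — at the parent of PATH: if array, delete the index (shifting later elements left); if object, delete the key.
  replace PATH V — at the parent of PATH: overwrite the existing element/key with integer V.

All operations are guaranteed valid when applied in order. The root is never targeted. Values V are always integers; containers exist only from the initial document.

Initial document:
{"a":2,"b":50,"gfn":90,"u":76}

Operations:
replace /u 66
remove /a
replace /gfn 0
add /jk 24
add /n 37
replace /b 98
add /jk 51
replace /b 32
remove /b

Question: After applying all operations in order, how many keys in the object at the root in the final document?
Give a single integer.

Answer: 4

Derivation:
After op 1 (replace /u 66): {"a":2,"b":50,"gfn":90,"u":66}
After op 2 (remove /a): {"b":50,"gfn":90,"u":66}
After op 3 (replace /gfn 0): {"b":50,"gfn":0,"u":66}
After op 4 (add /jk 24): {"b":50,"gfn":0,"jk":24,"u":66}
After op 5 (add /n 37): {"b":50,"gfn":0,"jk":24,"n":37,"u":66}
After op 6 (replace /b 98): {"b":98,"gfn":0,"jk":24,"n":37,"u":66}
After op 7 (add /jk 51): {"b":98,"gfn":0,"jk":51,"n":37,"u":66}
After op 8 (replace /b 32): {"b":32,"gfn":0,"jk":51,"n":37,"u":66}
After op 9 (remove /b): {"gfn":0,"jk":51,"n":37,"u":66}
Size at the root: 4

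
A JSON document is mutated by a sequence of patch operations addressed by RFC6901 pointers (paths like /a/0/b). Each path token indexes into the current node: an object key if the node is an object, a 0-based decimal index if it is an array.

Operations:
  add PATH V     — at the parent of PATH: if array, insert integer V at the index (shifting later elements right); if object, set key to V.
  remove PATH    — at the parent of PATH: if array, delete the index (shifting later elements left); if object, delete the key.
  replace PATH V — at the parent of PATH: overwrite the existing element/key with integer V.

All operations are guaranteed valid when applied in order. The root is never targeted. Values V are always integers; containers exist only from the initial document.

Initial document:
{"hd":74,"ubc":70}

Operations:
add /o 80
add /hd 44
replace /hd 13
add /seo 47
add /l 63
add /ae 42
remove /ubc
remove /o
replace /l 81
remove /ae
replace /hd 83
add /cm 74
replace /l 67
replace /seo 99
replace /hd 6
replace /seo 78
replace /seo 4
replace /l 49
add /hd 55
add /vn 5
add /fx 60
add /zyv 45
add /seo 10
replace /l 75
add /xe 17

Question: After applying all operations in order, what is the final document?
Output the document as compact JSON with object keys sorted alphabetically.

Answer: {"cm":74,"fx":60,"hd":55,"l":75,"seo":10,"vn":5,"xe":17,"zyv":45}

Derivation:
After op 1 (add /o 80): {"hd":74,"o":80,"ubc":70}
After op 2 (add /hd 44): {"hd":44,"o":80,"ubc":70}
After op 3 (replace /hd 13): {"hd":13,"o":80,"ubc":70}
After op 4 (add /seo 47): {"hd":13,"o":80,"seo":47,"ubc":70}
After op 5 (add /l 63): {"hd":13,"l":63,"o":80,"seo":47,"ubc":70}
After op 6 (add /ae 42): {"ae":42,"hd":13,"l":63,"o":80,"seo":47,"ubc":70}
After op 7 (remove /ubc): {"ae":42,"hd":13,"l":63,"o":80,"seo":47}
After op 8 (remove /o): {"ae":42,"hd":13,"l":63,"seo":47}
After op 9 (replace /l 81): {"ae":42,"hd":13,"l":81,"seo":47}
After op 10 (remove /ae): {"hd":13,"l":81,"seo":47}
After op 11 (replace /hd 83): {"hd":83,"l":81,"seo":47}
After op 12 (add /cm 74): {"cm":74,"hd":83,"l":81,"seo":47}
After op 13 (replace /l 67): {"cm":74,"hd":83,"l":67,"seo":47}
After op 14 (replace /seo 99): {"cm":74,"hd":83,"l":67,"seo":99}
After op 15 (replace /hd 6): {"cm":74,"hd":6,"l":67,"seo":99}
After op 16 (replace /seo 78): {"cm":74,"hd":6,"l":67,"seo":78}
After op 17 (replace /seo 4): {"cm":74,"hd":6,"l":67,"seo":4}
After op 18 (replace /l 49): {"cm":74,"hd":6,"l":49,"seo":4}
After op 19 (add /hd 55): {"cm":74,"hd":55,"l":49,"seo":4}
After op 20 (add /vn 5): {"cm":74,"hd":55,"l":49,"seo":4,"vn":5}
After op 21 (add /fx 60): {"cm":74,"fx":60,"hd":55,"l":49,"seo":4,"vn":5}
After op 22 (add /zyv 45): {"cm":74,"fx":60,"hd":55,"l":49,"seo":4,"vn":5,"zyv":45}
After op 23 (add /seo 10): {"cm":74,"fx":60,"hd":55,"l":49,"seo":10,"vn":5,"zyv":45}
After op 24 (replace /l 75): {"cm":74,"fx":60,"hd":55,"l":75,"seo":10,"vn":5,"zyv":45}
After op 25 (add /xe 17): {"cm":74,"fx":60,"hd":55,"l":75,"seo":10,"vn":5,"xe":17,"zyv":45}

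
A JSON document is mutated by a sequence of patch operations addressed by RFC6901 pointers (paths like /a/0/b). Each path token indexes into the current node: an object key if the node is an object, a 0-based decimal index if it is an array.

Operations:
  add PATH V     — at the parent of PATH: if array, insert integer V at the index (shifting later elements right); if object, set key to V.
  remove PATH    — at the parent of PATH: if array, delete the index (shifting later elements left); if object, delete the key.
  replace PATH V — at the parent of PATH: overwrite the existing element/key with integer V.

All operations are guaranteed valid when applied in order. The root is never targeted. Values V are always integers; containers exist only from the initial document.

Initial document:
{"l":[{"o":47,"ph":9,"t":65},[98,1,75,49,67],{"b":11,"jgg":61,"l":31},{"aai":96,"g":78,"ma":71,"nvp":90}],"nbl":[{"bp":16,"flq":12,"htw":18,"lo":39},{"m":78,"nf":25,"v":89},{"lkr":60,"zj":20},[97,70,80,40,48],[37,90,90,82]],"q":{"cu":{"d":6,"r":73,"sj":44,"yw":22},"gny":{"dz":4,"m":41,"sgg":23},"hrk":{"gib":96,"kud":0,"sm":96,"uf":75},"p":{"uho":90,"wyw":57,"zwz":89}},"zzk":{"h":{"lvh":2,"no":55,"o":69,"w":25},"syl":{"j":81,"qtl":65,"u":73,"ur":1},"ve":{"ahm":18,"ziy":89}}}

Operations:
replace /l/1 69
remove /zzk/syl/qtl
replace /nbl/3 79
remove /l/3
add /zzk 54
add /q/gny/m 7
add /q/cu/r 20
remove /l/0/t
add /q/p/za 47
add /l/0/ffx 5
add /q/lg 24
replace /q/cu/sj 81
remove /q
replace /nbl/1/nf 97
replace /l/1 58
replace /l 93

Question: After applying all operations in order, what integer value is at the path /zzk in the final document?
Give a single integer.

Answer: 54

Derivation:
After op 1 (replace /l/1 69): {"l":[{"o":47,"ph":9,"t":65},69,{"b":11,"jgg":61,"l":31},{"aai":96,"g":78,"ma":71,"nvp":90}],"nbl":[{"bp":16,"flq":12,"htw":18,"lo":39},{"m":78,"nf":25,"v":89},{"lkr":60,"zj":20},[97,70,80,40,48],[37,90,90,82]],"q":{"cu":{"d":6,"r":73,"sj":44,"yw":22},"gny":{"dz":4,"m":41,"sgg":23},"hrk":{"gib":96,"kud":0,"sm":96,"uf":75},"p":{"uho":90,"wyw":57,"zwz":89}},"zzk":{"h":{"lvh":2,"no":55,"o":69,"w":25},"syl":{"j":81,"qtl":65,"u":73,"ur":1},"ve":{"ahm":18,"ziy":89}}}
After op 2 (remove /zzk/syl/qtl): {"l":[{"o":47,"ph":9,"t":65},69,{"b":11,"jgg":61,"l":31},{"aai":96,"g":78,"ma":71,"nvp":90}],"nbl":[{"bp":16,"flq":12,"htw":18,"lo":39},{"m":78,"nf":25,"v":89},{"lkr":60,"zj":20},[97,70,80,40,48],[37,90,90,82]],"q":{"cu":{"d":6,"r":73,"sj":44,"yw":22},"gny":{"dz":4,"m":41,"sgg":23},"hrk":{"gib":96,"kud":0,"sm":96,"uf":75},"p":{"uho":90,"wyw":57,"zwz":89}},"zzk":{"h":{"lvh":2,"no":55,"o":69,"w":25},"syl":{"j":81,"u":73,"ur":1},"ve":{"ahm":18,"ziy":89}}}
After op 3 (replace /nbl/3 79): {"l":[{"o":47,"ph":9,"t":65},69,{"b":11,"jgg":61,"l":31},{"aai":96,"g":78,"ma":71,"nvp":90}],"nbl":[{"bp":16,"flq":12,"htw":18,"lo":39},{"m":78,"nf":25,"v":89},{"lkr":60,"zj":20},79,[37,90,90,82]],"q":{"cu":{"d":6,"r":73,"sj":44,"yw":22},"gny":{"dz":4,"m":41,"sgg":23},"hrk":{"gib":96,"kud":0,"sm":96,"uf":75},"p":{"uho":90,"wyw":57,"zwz":89}},"zzk":{"h":{"lvh":2,"no":55,"o":69,"w":25},"syl":{"j":81,"u":73,"ur":1},"ve":{"ahm":18,"ziy":89}}}
After op 4 (remove /l/3): {"l":[{"o":47,"ph":9,"t":65},69,{"b":11,"jgg":61,"l":31}],"nbl":[{"bp":16,"flq":12,"htw":18,"lo":39},{"m":78,"nf":25,"v":89},{"lkr":60,"zj":20},79,[37,90,90,82]],"q":{"cu":{"d":6,"r":73,"sj":44,"yw":22},"gny":{"dz":4,"m":41,"sgg":23},"hrk":{"gib":96,"kud":0,"sm":96,"uf":75},"p":{"uho":90,"wyw":57,"zwz":89}},"zzk":{"h":{"lvh":2,"no":55,"o":69,"w":25},"syl":{"j":81,"u":73,"ur":1},"ve":{"ahm":18,"ziy":89}}}
After op 5 (add /zzk 54): {"l":[{"o":47,"ph":9,"t":65},69,{"b":11,"jgg":61,"l":31}],"nbl":[{"bp":16,"flq":12,"htw":18,"lo":39},{"m":78,"nf":25,"v":89},{"lkr":60,"zj":20},79,[37,90,90,82]],"q":{"cu":{"d":6,"r":73,"sj":44,"yw":22},"gny":{"dz":4,"m":41,"sgg":23},"hrk":{"gib":96,"kud":0,"sm":96,"uf":75},"p":{"uho":90,"wyw":57,"zwz":89}},"zzk":54}
After op 6 (add /q/gny/m 7): {"l":[{"o":47,"ph":9,"t":65},69,{"b":11,"jgg":61,"l":31}],"nbl":[{"bp":16,"flq":12,"htw":18,"lo":39},{"m":78,"nf":25,"v":89},{"lkr":60,"zj":20},79,[37,90,90,82]],"q":{"cu":{"d":6,"r":73,"sj":44,"yw":22},"gny":{"dz":4,"m":7,"sgg":23},"hrk":{"gib":96,"kud":0,"sm":96,"uf":75},"p":{"uho":90,"wyw":57,"zwz":89}},"zzk":54}
After op 7 (add /q/cu/r 20): {"l":[{"o":47,"ph":9,"t":65},69,{"b":11,"jgg":61,"l":31}],"nbl":[{"bp":16,"flq":12,"htw":18,"lo":39},{"m":78,"nf":25,"v":89},{"lkr":60,"zj":20},79,[37,90,90,82]],"q":{"cu":{"d":6,"r":20,"sj":44,"yw":22},"gny":{"dz":4,"m":7,"sgg":23},"hrk":{"gib":96,"kud":0,"sm":96,"uf":75},"p":{"uho":90,"wyw":57,"zwz":89}},"zzk":54}
After op 8 (remove /l/0/t): {"l":[{"o":47,"ph":9},69,{"b":11,"jgg":61,"l":31}],"nbl":[{"bp":16,"flq":12,"htw":18,"lo":39},{"m":78,"nf":25,"v":89},{"lkr":60,"zj":20},79,[37,90,90,82]],"q":{"cu":{"d":6,"r":20,"sj":44,"yw":22},"gny":{"dz":4,"m":7,"sgg":23},"hrk":{"gib":96,"kud":0,"sm":96,"uf":75},"p":{"uho":90,"wyw":57,"zwz":89}},"zzk":54}
After op 9 (add /q/p/za 47): {"l":[{"o":47,"ph":9},69,{"b":11,"jgg":61,"l":31}],"nbl":[{"bp":16,"flq":12,"htw":18,"lo":39},{"m":78,"nf":25,"v":89},{"lkr":60,"zj":20},79,[37,90,90,82]],"q":{"cu":{"d":6,"r":20,"sj":44,"yw":22},"gny":{"dz":4,"m":7,"sgg":23},"hrk":{"gib":96,"kud":0,"sm":96,"uf":75},"p":{"uho":90,"wyw":57,"za":47,"zwz":89}},"zzk":54}
After op 10 (add /l/0/ffx 5): {"l":[{"ffx":5,"o":47,"ph":9},69,{"b":11,"jgg":61,"l":31}],"nbl":[{"bp":16,"flq":12,"htw":18,"lo":39},{"m":78,"nf":25,"v":89},{"lkr":60,"zj":20},79,[37,90,90,82]],"q":{"cu":{"d":6,"r":20,"sj":44,"yw":22},"gny":{"dz":4,"m":7,"sgg":23},"hrk":{"gib":96,"kud":0,"sm":96,"uf":75},"p":{"uho":90,"wyw":57,"za":47,"zwz":89}},"zzk":54}
After op 11 (add /q/lg 24): {"l":[{"ffx":5,"o":47,"ph":9},69,{"b":11,"jgg":61,"l":31}],"nbl":[{"bp":16,"flq":12,"htw":18,"lo":39},{"m":78,"nf":25,"v":89},{"lkr":60,"zj":20},79,[37,90,90,82]],"q":{"cu":{"d":6,"r":20,"sj":44,"yw":22},"gny":{"dz":4,"m":7,"sgg":23},"hrk":{"gib":96,"kud":0,"sm":96,"uf":75},"lg":24,"p":{"uho":90,"wyw":57,"za":47,"zwz":89}},"zzk":54}
After op 12 (replace /q/cu/sj 81): {"l":[{"ffx":5,"o":47,"ph":9},69,{"b":11,"jgg":61,"l":31}],"nbl":[{"bp":16,"flq":12,"htw":18,"lo":39},{"m":78,"nf":25,"v":89},{"lkr":60,"zj":20},79,[37,90,90,82]],"q":{"cu":{"d":6,"r":20,"sj":81,"yw":22},"gny":{"dz":4,"m":7,"sgg":23},"hrk":{"gib":96,"kud":0,"sm":96,"uf":75},"lg":24,"p":{"uho":90,"wyw":57,"za":47,"zwz":89}},"zzk":54}
After op 13 (remove /q): {"l":[{"ffx":5,"o":47,"ph":9},69,{"b":11,"jgg":61,"l":31}],"nbl":[{"bp":16,"flq":12,"htw":18,"lo":39},{"m":78,"nf":25,"v":89},{"lkr":60,"zj":20},79,[37,90,90,82]],"zzk":54}
After op 14 (replace /nbl/1/nf 97): {"l":[{"ffx":5,"o":47,"ph":9},69,{"b":11,"jgg":61,"l":31}],"nbl":[{"bp":16,"flq":12,"htw":18,"lo":39},{"m":78,"nf":97,"v":89},{"lkr":60,"zj":20},79,[37,90,90,82]],"zzk":54}
After op 15 (replace /l/1 58): {"l":[{"ffx":5,"o":47,"ph":9},58,{"b":11,"jgg":61,"l":31}],"nbl":[{"bp":16,"flq":12,"htw":18,"lo":39},{"m":78,"nf":97,"v":89},{"lkr":60,"zj":20},79,[37,90,90,82]],"zzk":54}
After op 16 (replace /l 93): {"l":93,"nbl":[{"bp":16,"flq":12,"htw":18,"lo":39},{"m":78,"nf":97,"v":89},{"lkr":60,"zj":20},79,[37,90,90,82]],"zzk":54}
Value at /zzk: 54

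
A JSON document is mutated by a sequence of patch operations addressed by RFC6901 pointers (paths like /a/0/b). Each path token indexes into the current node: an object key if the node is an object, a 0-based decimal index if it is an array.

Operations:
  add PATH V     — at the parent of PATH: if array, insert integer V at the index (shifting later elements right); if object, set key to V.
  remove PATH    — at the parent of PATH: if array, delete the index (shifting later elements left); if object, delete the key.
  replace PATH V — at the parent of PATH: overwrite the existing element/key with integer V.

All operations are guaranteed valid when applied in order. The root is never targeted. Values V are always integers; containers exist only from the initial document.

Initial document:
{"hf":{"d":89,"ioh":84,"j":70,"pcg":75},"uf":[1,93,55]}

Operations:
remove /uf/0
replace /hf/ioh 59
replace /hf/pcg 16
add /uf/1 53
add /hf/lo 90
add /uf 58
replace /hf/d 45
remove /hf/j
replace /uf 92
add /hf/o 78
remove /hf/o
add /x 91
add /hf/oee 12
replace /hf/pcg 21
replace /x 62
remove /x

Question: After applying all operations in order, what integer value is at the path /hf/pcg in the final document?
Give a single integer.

Answer: 21

Derivation:
After op 1 (remove /uf/0): {"hf":{"d":89,"ioh":84,"j":70,"pcg":75},"uf":[93,55]}
After op 2 (replace /hf/ioh 59): {"hf":{"d":89,"ioh":59,"j":70,"pcg":75},"uf":[93,55]}
After op 3 (replace /hf/pcg 16): {"hf":{"d":89,"ioh":59,"j":70,"pcg":16},"uf":[93,55]}
After op 4 (add /uf/1 53): {"hf":{"d":89,"ioh":59,"j":70,"pcg":16},"uf":[93,53,55]}
After op 5 (add /hf/lo 90): {"hf":{"d":89,"ioh":59,"j":70,"lo":90,"pcg":16},"uf":[93,53,55]}
After op 6 (add /uf 58): {"hf":{"d":89,"ioh":59,"j":70,"lo":90,"pcg":16},"uf":58}
After op 7 (replace /hf/d 45): {"hf":{"d":45,"ioh":59,"j":70,"lo":90,"pcg":16},"uf":58}
After op 8 (remove /hf/j): {"hf":{"d":45,"ioh":59,"lo":90,"pcg":16},"uf":58}
After op 9 (replace /uf 92): {"hf":{"d":45,"ioh":59,"lo":90,"pcg":16},"uf":92}
After op 10 (add /hf/o 78): {"hf":{"d":45,"ioh":59,"lo":90,"o":78,"pcg":16},"uf":92}
After op 11 (remove /hf/o): {"hf":{"d":45,"ioh":59,"lo":90,"pcg":16},"uf":92}
After op 12 (add /x 91): {"hf":{"d":45,"ioh":59,"lo":90,"pcg":16},"uf":92,"x":91}
After op 13 (add /hf/oee 12): {"hf":{"d":45,"ioh":59,"lo":90,"oee":12,"pcg":16},"uf":92,"x":91}
After op 14 (replace /hf/pcg 21): {"hf":{"d":45,"ioh":59,"lo":90,"oee":12,"pcg":21},"uf":92,"x":91}
After op 15 (replace /x 62): {"hf":{"d":45,"ioh":59,"lo":90,"oee":12,"pcg":21},"uf":92,"x":62}
After op 16 (remove /x): {"hf":{"d":45,"ioh":59,"lo":90,"oee":12,"pcg":21},"uf":92}
Value at /hf/pcg: 21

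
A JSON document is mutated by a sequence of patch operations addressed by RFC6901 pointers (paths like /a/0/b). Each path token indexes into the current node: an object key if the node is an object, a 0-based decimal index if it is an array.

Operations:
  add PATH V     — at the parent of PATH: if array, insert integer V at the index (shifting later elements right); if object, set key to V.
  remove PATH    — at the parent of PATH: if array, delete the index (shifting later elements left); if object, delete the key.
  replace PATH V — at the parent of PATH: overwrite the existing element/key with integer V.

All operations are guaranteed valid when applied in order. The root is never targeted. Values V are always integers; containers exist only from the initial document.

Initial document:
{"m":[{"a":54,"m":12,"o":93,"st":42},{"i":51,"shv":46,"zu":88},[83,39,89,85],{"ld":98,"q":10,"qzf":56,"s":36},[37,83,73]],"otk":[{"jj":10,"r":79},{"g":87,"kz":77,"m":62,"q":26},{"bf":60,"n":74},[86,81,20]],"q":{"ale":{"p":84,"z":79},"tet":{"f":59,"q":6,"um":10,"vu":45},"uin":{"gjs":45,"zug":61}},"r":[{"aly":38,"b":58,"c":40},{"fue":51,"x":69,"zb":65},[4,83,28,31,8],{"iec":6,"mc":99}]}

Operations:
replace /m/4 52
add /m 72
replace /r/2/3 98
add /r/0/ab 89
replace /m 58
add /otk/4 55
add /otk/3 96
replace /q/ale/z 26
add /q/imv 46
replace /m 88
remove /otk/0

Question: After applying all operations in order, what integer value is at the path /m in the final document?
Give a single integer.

Answer: 88

Derivation:
After op 1 (replace /m/4 52): {"m":[{"a":54,"m":12,"o":93,"st":42},{"i":51,"shv":46,"zu":88},[83,39,89,85],{"ld":98,"q":10,"qzf":56,"s":36},52],"otk":[{"jj":10,"r":79},{"g":87,"kz":77,"m":62,"q":26},{"bf":60,"n":74},[86,81,20]],"q":{"ale":{"p":84,"z":79},"tet":{"f":59,"q":6,"um":10,"vu":45},"uin":{"gjs":45,"zug":61}},"r":[{"aly":38,"b":58,"c":40},{"fue":51,"x":69,"zb":65},[4,83,28,31,8],{"iec":6,"mc":99}]}
After op 2 (add /m 72): {"m":72,"otk":[{"jj":10,"r":79},{"g":87,"kz":77,"m":62,"q":26},{"bf":60,"n":74},[86,81,20]],"q":{"ale":{"p":84,"z":79},"tet":{"f":59,"q":6,"um":10,"vu":45},"uin":{"gjs":45,"zug":61}},"r":[{"aly":38,"b":58,"c":40},{"fue":51,"x":69,"zb":65},[4,83,28,31,8],{"iec":6,"mc":99}]}
After op 3 (replace /r/2/3 98): {"m":72,"otk":[{"jj":10,"r":79},{"g":87,"kz":77,"m":62,"q":26},{"bf":60,"n":74},[86,81,20]],"q":{"ale":{"p":84,"z":79},"tet":{"f":59,"q":6,"um":10,"vu":45},"uin":{"gjs":45,"zug":61}},"r":[{"aly":38,"b":58,"c":40},{"fue":51,"x":69,"zb":65},[4,83,28,98,8],{"iec":6,"mc":99}]}
After op 4 (add /r/0/ab 89): {"m":72,"otk":[{"jj":10,"r":79},{"g":87,"kz":77,"m":62,"q":26},{"bf":60,"n":74},[86,81,20]],"q":{"ale":{"p":84,"z":79},"tet":{"f":59,"q":6,"um":10,"vu":45},"uin":{"gjs":45,"zug":61}},"r":[{"ab":89,"aly":38,"b":58,"c":40},{"fue":51,"x":69,"zb":65},[4,83,28,98,8],{"iec":6,"mc":99}]}
After op 5 (replace /m 58): {"m":58,"otk":[{"jj":10,"r":79},{"g":87,"kz":77,"m":62,"q":26},{"bf":60,"n":74},[86,81,20]],"q":{"ale":{"p":84,"z":79},"tet":{"f":59,"q":6,"um":10,"vu":45},"uin":{"gjs":45,"zug":61}},"r":[{"ab":89,"aly":38,"b":58,"c":40},{"fue":51,"x":69,"zb":65},[4,83,28,98,8],{"iec":6,"mc":99}]}
After op 6 (add /otk/4 55): {"m":58,"otk":[{"jj":10,"r":79},{"g":87,"kz":77,"m":62,"q":26},{"bf":60,"n":74},[86,81,20],55],"q":{"ale":{"p":84,"z":79},"tet":{"f":59,"q":6,"um":10,"vu":45},"uin":{"gjs":45,"zug":61}},"r":[{"ab":89,"aly":38,"b":58,"c":40},{"fue":51,"x":69,"zb":65},[4,83,28,98,8],{"iec":6,"mc":99}]}
After op 7 (add /otk/3 96): {"m":58,"otk":[{"jj":10,"r":79},{"g":87,"kz":77,"m":62,"q":26},{"bf":60,"n":74},96,[86,81,20],55],"q":{"ale":{"p":84,"z":79},"tet":{"f":59,"q":6,"um":10,"vu":45},"uin":{"gjs":45,"zug":61}},"r":[{"ab":89,"aly":38,"b":58,"c":40},{"fue":51,"x":69,"zb":65},[4,83,28,98,8],{"iec":6,"mc":99}]}
After op 8 (replace /q/ale/z 26): {"m":58,"otk":[{"jj":10,"r":79},{"g":87,"kz":77,"m":62,"q":26},{"bf":60,"n":74},96,[86,81,20],55],"q":{"ale":{"p":84,"z":26},"tet":{"f":59,"q":6,"um":10,"vu":45},"uin":{"gjs":45,"zug":61}},"r":[{"ab":89,"aly":38,"b":58,"c":40},{"fue":51,"x":69,"zb":65},[4,83,28,98,8],{"iec":6,"mc":99}]}
After op 9 (add /q/imv 46): {"m":58,"otk":[{"jj":10,"r":79},{"g":87,"kz":77,"m":62,"q":26},{"bf":60,"n":74},96,[86,81,20],55],"q":{"ale":{"p":84,"z":26},"imv":46,"tet":{"f":59,"q":6,"um":10,"vu":45},"uin":{"gjs":45,"zug":61}},"r":[{"ab":89,"aly":38,"b":58,"c":40},{"fue":51,"x":69,"zb":65},[4,83,28,98,8],{"iec":6,"mc":99}]}
After op 10 (replace /m 88): {"m":88,"otk":[{"jj":10,"r":79},{"g":87,"kz":77,"m":62,"q":26},{"bf":60,"n":74},96,[86,81,20],55],"q":{"ale":{"p":84,"z":26},"imv":46,"tet":{"f":59,"q":6,"um":10,"vu":45},"uin":{"gjs":45,"zug":61}},"r":[{"ab":89,"aly":38,"b":58,"c":40},{"fue":51,"x":69,"zb":65},[4,83,28,98,8],{"iec":6,"mc":99}]}
After op 11 (remove /otk/0): {"m":88,"otk":[{"g":87,"kz":77,"m":62,"q":26},{"bf":60,"n":74},96,[86,81,20],55],"q":{"ale":{"p":84,"z":26},"imv":46,"tet":{"f":59,"q":6,"um":10,"vu":45},"uin":{"gjs":45,"zug":61}},"r":[{"ab":89,"aly":38,"b":58,"c":40},{"fue":51,"x":69,"zb":65},[4,83,28,98,8],{"iec":6,"mc":99}]}
Value at /m: 88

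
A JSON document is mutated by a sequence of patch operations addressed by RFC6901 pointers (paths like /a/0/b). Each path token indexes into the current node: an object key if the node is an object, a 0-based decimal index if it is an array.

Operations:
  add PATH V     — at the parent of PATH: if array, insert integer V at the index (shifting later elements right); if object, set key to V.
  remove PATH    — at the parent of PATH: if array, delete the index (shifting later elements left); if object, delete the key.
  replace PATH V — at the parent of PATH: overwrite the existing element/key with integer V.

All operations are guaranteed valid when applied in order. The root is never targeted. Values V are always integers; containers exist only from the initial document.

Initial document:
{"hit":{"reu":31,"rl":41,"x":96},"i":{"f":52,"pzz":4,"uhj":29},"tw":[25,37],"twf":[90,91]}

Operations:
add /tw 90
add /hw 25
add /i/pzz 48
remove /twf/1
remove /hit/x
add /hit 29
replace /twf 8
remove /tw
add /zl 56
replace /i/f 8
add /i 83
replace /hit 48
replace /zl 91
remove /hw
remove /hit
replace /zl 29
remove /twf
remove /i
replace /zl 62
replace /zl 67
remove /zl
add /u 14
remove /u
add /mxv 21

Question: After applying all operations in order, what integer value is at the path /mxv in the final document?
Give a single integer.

After op 1 (add /tw 90): {"hit":{"reu":31,"rl":41,"x":96},"i":{"f":52,"pzz":4,"uhj":29},"tw":90,"twf":[90,91]}
After op 2 (add /hw 25): {"hit":{"reu":31,"rl":41,"x":96},"hw":25,"i":{"f":52,"pzz":4,"uhj":29},"tw":90,"twf":[90,91]}
After op 3 (add /i/pzz 48): {"hit":{"reu":31,"rl":41,"x":96},"hw":25,"i":{"f":52,"pzz":48,"uhj":29},"tw":90,"twf":[90,91]}
After op 4 (remove /twf/1): {"hit":{"reu":31,"rl":41,"x":96},"hw":25,"i":{"f":52,"pzz":48,"uhj":29},"tw":90,"twf":[90]}
After op 5 (remove /hit/x): {"hit":{"reu":31,"rl":41},"hw":25,"i":{"f":52,"pzz":48,"uhj":29},"tw":90,"twf":[90]}
After op 6 (add /hit 29): {"hit":29,"hw":25,"i":{"f":52,"pzz":48,"uhj":29},"tw":90,"twf":[90]}
After op 7 (replace /twf 8): {"hit":29,"hw":25,"i":{"f":52,"pzz":48,"uhj":29},"tw":90,"twf":8}
After op 8 (remove /tw): {"hit":29,"hw":25,"i":{"f":52,"pzz":48,"uhj":29},"twf":8}
After op 9 (add /zl 56): {"hit":29,"hw":25,"i":{"f":52,"pzz":48,"uhj":29},"twf":8,"zl":56}
After op 10 (replace /i/f 8): {"hit":29,"hw":25,"i":{"f":8,"pzz":48,"uhj":29},"twf":8,"zl":56}
After op 11 (add /i 83): {"hit":29,"hw":25,"i":83,"twf":8,"zl":56}
After op 12 (replace /hit 48): {"hit":48,"hw":25,"i":83,"twf":8,"zl":56}
After op 13 (replace /zl 91): {"hit":48,"hw":25,"i":83,"twf":8,"zl":91}
After op 14 (remove /hw): {"hit":48,"i":83,"twf":8,"zl":91}
After op 15 (remove /hit): {"i":83,"twf":8,"zl":91}
After op 16 (replace /zl 29): {"i":83,"twf":8,"zl":29}
After op 17 (remove /twf): {"i":83,"zl":29}
After op 18 (remove /i): {"zl":29}
After op 19 (replace /zl 62): {"zl":62}
After op 20 (replace /zl 67): {"zl":67}
After op 21 (remove /zl): {}
After op 22 (add /u 14): {"u":14}
After op 23 (remove /u): {}
After op 24 (add /mxv 21): {"mxv":21}
Value at /mxv: 21

Answer: 21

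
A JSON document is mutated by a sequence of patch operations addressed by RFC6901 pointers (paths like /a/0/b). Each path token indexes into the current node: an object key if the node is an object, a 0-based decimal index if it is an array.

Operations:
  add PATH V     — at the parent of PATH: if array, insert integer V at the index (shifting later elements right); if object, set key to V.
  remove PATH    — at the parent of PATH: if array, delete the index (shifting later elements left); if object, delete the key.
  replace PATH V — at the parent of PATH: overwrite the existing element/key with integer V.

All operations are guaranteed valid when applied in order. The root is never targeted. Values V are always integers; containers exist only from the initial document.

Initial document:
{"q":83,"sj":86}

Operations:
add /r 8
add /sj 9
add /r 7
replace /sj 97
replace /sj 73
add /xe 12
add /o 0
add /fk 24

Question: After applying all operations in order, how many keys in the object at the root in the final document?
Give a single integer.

Answer: 6

Derivation:
After op 1 (add /r 8): {"q":83,"r":8,"sj":86}
After op 2 (add /sj 9): {"q":83,"r":8,"sj":9}
After op 3 (add /r 7): {"q":83,"r":7,"sj":9}
After op 4 (replace /sj 97): {"q":83,"r":7,"sj":97}
After op 5 (replace /sj 73): {"q":83,"r":7,"sj":73}
After op 6 (add /xe 12): {"q":83,"r":7,"sj":73,"xe":12}
After op 7 (add /o 0): {"o":0,"q":83,"r":7,"sj":73,"xe":12}
After op 8 (add /fk 24): {"fk":24,"o":0,"q":83,"r":7,"sj":73,"xe":12}
Size at the root: 6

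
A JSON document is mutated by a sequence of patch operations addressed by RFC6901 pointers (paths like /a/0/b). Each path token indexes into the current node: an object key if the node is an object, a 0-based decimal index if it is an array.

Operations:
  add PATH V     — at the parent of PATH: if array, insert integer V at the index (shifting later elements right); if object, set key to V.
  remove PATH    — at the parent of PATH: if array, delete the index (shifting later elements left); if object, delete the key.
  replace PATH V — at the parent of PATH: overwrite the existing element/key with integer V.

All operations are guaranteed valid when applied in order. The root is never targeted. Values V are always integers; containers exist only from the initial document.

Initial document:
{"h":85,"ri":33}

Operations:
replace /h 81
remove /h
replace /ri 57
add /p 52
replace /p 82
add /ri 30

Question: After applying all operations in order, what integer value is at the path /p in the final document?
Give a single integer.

After op 1 (replace /h 81): {"h":81,"ri":33}
After op 2 (remove /h): {"ri":33}
After op 3 (replace /ri 57): {"ri":57}
After op 4 (add /p 52): {"p":52,"ri":57}
After op 5 (replace /p 82): {"p":82,"ri":57}
After op 6 (add /ri 30): {"p":82,"ri":30}
Value at /p: 82

Answer: 82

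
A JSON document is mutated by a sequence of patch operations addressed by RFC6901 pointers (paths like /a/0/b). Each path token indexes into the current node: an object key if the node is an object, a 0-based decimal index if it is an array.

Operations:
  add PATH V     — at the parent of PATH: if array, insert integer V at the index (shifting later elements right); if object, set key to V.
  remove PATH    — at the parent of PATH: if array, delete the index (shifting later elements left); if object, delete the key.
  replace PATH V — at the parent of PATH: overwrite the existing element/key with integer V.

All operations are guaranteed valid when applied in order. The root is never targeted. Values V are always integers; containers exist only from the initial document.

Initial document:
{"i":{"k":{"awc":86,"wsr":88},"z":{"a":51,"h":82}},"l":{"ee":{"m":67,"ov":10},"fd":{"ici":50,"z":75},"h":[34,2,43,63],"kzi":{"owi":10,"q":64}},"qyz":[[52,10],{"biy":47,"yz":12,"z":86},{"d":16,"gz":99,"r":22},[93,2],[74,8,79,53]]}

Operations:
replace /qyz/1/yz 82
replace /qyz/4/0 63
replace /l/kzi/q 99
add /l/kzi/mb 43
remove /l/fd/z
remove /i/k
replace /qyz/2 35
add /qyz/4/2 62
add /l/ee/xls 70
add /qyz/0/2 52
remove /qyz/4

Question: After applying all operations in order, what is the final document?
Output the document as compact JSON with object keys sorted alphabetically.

After op 1 (replace /qyz/1/yz 82): {"i":{"k":{"awc":86,"wsr":88},"z":{"a":51,"h":82}},"l":{"ee":{"m":67,"ov":10},"fd":{"ici":50,"z":75},"h":[34,2,43,63],"kzi":{"owi":10,"q":64}},"qyz":[[52,10],{"biy":47,"yz":82,"z":86},{"d":16,"gz":99,"r":22},[93,2],[74,8,79,53]]}
After op 2 (replace /qyz/4/0 63): {"i":{"k":{"awc":86,"wsr":88},"z":{"a":51,"h":82}},"l":{"ee":{"m":67,"ov":10},"fd":{"ici":50,"z":75},"h":[34,2,43,63],"kzi":{"owi":10,"q":64}},"qyz":[[52,10],{"biy":47,"yz":82,"z":86},{"d":16,"gz":99,"r":22},[93,2],[63,8,79,53]]}
After op 3 (replace /l/kzi/q 99): {"i":{"k":{"awc":86,"wsr":88},"z":{"a":51,"h":82}},"l":{"ee":{"m":67,"ov":10},"fd":{"ici":50,"z":75},"h":[34,2,43,63],"kzi":{"owi":10,"q":99}},"qyz":[[52,10],{"biy":47,"yz":82,"z":86},{"d":16,"gz":99,"r":22},[93,2],[63,8,79,53]]}
After op 4 (add /l/kzi/mb 43): {"i":{"k":{"awc":86,"wsr":88},"z":{"a":51,"h":82}},"l":{"ee":{"m":67,"ov":10},"fd":{"ici":50,"z":75},"h":[34,2,43,63],"kzi":{"mb":43,"owi":10,"q":99}},"qyz":[[52,10],{"biy":47,"yz":82,"z":86},{"d":16,"gz":99,"r":22},[93,2],[63,8,79,53]]}
After op 5 (remove /l/fd/z): {"i":{"k":{"awc":86,"wsr":88},"z":{"a":51,"h":82}},"l":{"ee":{"m":67,"ov":10},"fd":{"ici":50},"h":[34,2,43,63],"kzi":{"mb":43,"owi":10,"q":99}},"qyz":[[52,10],{"biy":47,"yz":82,"z":86},{"d":16,"gz":99,"r":22},[93,2],[63,8,79,53]]}
After op 6 (remove /i/k): {"i":{"z":{"a":51,"h":82}},"l":{"ee":{"m":67,"ov":10},"fd":{"ici":50},"h":[34,2,43,63],"kzi":{"mb":43,"owi":10,"q":99}},"qyz":[[52,10],{"biy":47,"yz":82,"z":86},{"d":16,"gz":99,"r":22},[93,2],[63,8,79,53]]}
After op 7 (replace /qyz/2 35): {"i":{"z":{"a":51,"h":82}},"l":{"ee":{"m":67,"ov":10},"fd":{"ici":50},"h":[34,2,43,63],"kzi":{"mb":43,"owi":10,"q":99}},"qyz":[[52,10],{"biy":47,"yz":82,"z":86},35,[93,2],[63,8,79,53]]}
After op 8 (add /qyz/4/2 62): {"i":{"z":{"a":51,"h":82}},"l":{"ee":{"m":67,"ov":10},"fd":{"ici":50},"h":[34,2,43,63],"kzi":{"mb":43,"owi":10,"q":99}},"qyz":[[52,10],{"biy":47,"yz":82,"z":86},35,[93,2],[63,8,62,79,53]]}
After op 9 (add /l/ee/xls 70): {"i":{"z":{"a":51,"h":82}},"l":{"ee":{"m":67,"ov":10,"xls":70},"fd":{"ici":50},"h":[34,2,43,63],"kzi":{"mb":43,"owi":10,"q":99}},"qyz":[[52,10],{"biy":47,"yz":82,"z":86},35,[93,2],[63,8,62,79,53]]}
After op 10 (add /qyz/0/2 52): {"i":{"z":{"a":51,"h":82}},"l":{"ee":{"m":67,"ov":10,"xls":70},"fd":{"ici":50},"h":[34,2,43,63],"kzi":{"mb":43,"owi":10,"q":99}},"qyz":[[52,10,52],{"biy":47,"yz":82,"z":86},35,[93,2],[63,8,62,79,53]]}
After op 11 (remove /qyz/4): {"i":{"z":{"a":51,"h":82}},"l":{"ee":{"m":67,"ov":10,"xls":70},"fd":{"ici":50},"h":[34,2,43,63],"kzi":{"mb":43,"owi":10,"q":99}},"qyz":[[52,10,52],{"biy":47,"yz":82,"z":86},35,[93,2]]}

Answer: {"i":{"z":{"a":51,"h":82}},"l":{"ee":{"m":67,"ov":10,"xls":70},"fd":{"ici":50},"h":[34,2,43,63],"kzi":{"mb":43,"owi":10,"q":99}},"qyz":[[52,10,52],{"biy":47,"yz":82,"z":86},35,[93,2]]}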